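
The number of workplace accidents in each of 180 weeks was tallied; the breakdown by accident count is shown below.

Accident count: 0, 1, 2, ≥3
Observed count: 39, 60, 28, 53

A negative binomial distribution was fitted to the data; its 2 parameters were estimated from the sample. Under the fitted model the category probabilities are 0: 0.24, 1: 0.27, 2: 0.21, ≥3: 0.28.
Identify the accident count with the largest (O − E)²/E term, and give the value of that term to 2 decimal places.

1, 2.67

Expected counts E_i = n·p_i: 180×0.24 = 43.2, 180×0.27 = 48.6, 180×0.21 = 37.8, 180×0.28 = 50.4.
χ² = (39−43.2)²/43.2 + (60−48.6)²/48.6 + (28−37.8)²/37.8 + (53−50.4)²/50.4
   = 0.408 + 2.674 + 2.541 + 0.134
The largest term is for 1: 2.67.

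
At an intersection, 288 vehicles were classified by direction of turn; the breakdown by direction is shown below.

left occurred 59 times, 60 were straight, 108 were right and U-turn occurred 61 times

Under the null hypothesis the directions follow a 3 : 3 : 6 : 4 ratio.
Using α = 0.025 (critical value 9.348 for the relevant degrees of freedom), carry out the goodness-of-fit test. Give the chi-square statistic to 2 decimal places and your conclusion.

Ratio total = 16. Expected counts: 288×3/16 = 54, 288×3/16 = 54, 288×6/16 = 108, 288×4/16 = 72.
cat           O        E   (O−E)²/E
left         59       54      0.463
straight     60       54      0.667
right       108      108      0.000
U-turn       61       72      1.681
Sum = 2.81
df = 3. Since 2.81 < 9.348, we do not reject H₀.

2.81; do not reject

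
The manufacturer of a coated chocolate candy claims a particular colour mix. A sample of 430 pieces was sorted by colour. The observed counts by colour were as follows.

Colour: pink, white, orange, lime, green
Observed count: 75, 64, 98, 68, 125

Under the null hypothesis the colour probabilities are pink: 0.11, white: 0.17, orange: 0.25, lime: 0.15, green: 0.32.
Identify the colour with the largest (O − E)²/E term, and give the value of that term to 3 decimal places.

pink, 16.222

Expected counts E_i = n·p_i: 430×0.11 = 47.3, 430×0.17 = 73.1, 430×0.25 = 107.5, 430×0.15 = 64.5, 430×0.32 = 137.6.
pink: (75 − 47.3)²/47.3 = 767.29/47.3 = 16.2218
white: (64 − 73.1)²/73.1 = 82.81/73.1 = 1.1328
orange: (98 − 107.5)²/107.5 = 90.25/107.5 = 0.8395
lime: (68 − 64.5)²/64.5 = 12.25/64.5 = 0.1899
green: (125 − 137.6)²/137.6 = 158.76/137.6 = 1.1538
The largest term is for pink: 16.222.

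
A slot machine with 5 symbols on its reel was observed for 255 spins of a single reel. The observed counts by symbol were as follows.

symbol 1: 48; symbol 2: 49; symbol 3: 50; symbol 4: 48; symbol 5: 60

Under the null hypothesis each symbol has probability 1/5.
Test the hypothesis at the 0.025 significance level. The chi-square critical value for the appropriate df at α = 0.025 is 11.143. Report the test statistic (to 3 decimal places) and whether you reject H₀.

Expected count for each of the 5 categories: 255/5 = 51.
symbol 1: (48 − 51)²/51 = 9/51 = 0.1765
symbol 2: (49 − 51)²/51 = 4/51 = 0.0784
symbol 3: (50 − 51)²/51 = 1/51 = 0.0196
symbol 4: (48 − 51)²/51 = 9/51 = 0.1765
symbol 5: (60 − 51)²/51 = 81/51 = 1.5882
Sum = 2.039
df = 4. Since 2.039 < 11.143, we do not reject H₀.

2.039; do not reject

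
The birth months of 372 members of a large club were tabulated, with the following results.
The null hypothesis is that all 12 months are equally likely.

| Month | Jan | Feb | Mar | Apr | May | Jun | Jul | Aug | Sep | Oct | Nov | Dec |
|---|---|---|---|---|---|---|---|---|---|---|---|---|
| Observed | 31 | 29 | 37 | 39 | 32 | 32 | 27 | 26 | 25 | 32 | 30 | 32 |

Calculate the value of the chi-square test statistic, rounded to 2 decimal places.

6.00

Under H₀ each category has probability 1/12, so each expected count is 372/12 = 31.
cat         O        E   (O−E)²/E
Jan        31       31      0.000
Feb        29       31      0.129
Mar        37       31      1.161
Apr        39       31      2.065
May        32       31      0.032
Jun        32       31      0.032
Jul        27       31      0.516
Aug        26       31      0.806
Sep        25       31      1.161
Oct        32       31      0.032
Nov        30       31      0.032
Dec        32       31      0.032
Sum = 6.00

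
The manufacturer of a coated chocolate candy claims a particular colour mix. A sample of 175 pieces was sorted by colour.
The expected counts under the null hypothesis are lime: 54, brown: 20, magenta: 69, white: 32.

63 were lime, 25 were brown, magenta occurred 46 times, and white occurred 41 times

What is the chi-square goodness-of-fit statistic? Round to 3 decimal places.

12.948

cat          O        E   (O−E)²/E
lime        63       54     1.5000
brown       25       20     1.2500
magenta     46       69     7.6667
white       41       32     2.5313
Sum = 12.948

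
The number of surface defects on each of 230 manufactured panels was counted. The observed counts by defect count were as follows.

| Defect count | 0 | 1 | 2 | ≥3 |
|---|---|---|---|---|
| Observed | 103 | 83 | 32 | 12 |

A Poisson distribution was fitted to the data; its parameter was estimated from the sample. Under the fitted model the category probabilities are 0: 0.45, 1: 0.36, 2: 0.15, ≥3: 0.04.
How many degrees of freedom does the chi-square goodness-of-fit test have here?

2

There are k = 4 categories and 1 parameter estimated from the data, so df = 4 − 1 − 1 = 2.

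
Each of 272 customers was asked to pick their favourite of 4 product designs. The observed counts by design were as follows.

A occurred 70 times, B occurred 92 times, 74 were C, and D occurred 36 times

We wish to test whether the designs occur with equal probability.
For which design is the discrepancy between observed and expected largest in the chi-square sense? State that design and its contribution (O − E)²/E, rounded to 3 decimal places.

D, 15.059

Expected count for each of the 4 categories: 272/4 = 68.
χ² = (70−68)²/68 + (92−68)²/68 + (74−68)²/68 + (36−68)²/68
   = 0.0588 + 8.4706 + 0.5294 + 15.0588
The largest term is for D: 15.059.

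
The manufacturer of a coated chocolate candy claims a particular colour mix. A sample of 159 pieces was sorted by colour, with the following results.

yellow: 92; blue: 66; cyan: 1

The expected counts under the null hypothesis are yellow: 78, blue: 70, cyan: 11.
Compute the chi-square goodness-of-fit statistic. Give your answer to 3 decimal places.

11.832

yellow: (92 − 78)²/78 = 196/78 = 2.5128
blue: (66 − 70)²/70 = 16/70 = 0.2286
cyan: (1 − 11)²/11 = 100/11 = 9.0909
Sum = 11.832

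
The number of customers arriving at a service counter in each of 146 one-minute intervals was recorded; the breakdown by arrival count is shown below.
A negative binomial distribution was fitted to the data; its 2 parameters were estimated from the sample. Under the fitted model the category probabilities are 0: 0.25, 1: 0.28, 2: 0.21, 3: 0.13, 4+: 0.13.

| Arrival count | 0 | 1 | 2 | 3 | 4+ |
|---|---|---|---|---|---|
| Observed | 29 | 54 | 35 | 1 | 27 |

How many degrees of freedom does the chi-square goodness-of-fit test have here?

There are k = 5 categories and 2 parameters estimated from the data, so df = 5 − 1 − 2 = 2.

2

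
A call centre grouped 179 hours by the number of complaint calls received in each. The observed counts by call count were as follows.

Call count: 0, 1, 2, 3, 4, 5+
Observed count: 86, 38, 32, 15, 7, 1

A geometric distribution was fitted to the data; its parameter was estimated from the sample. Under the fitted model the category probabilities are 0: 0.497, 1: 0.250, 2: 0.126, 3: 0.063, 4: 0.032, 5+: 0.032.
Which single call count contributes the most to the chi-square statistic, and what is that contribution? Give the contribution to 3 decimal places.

2, 3.956

Expected counts E_i = n·p_i: 179×0.497 = 88.963, 179×0.250 = 44.75, 179×0.126 = 22.554, 179×0.063 = 11.277, 179×0.032 = 5.728, 179×0.032 = 5.728.
χ² = (86−88.963)²/88.963 + (38−44.75)²/44.75 + (32−22.554)²/22.554 + (15−11.277)²/11.277 + (7−5.728)²/5.728 + (1−5.728)²/5.728
   = 0.0987 + 1.0182 + 3.9561 + 1.2291 + 0.2825 + 3.9026
The largest term is for 2: 3.956.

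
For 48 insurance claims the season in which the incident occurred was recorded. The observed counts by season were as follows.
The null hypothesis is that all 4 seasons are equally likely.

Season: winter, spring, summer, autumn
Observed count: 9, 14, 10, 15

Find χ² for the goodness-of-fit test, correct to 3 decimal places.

Expected count for each of the 4 categories: 48/4 = 12.
cat         O        E   (O−E)²/E
winter      9       12     0.7500
spring     14       12     0.3333
summer     10       12     0.3333
autumn     15       12     0.7500
Sum = 2.167

2.167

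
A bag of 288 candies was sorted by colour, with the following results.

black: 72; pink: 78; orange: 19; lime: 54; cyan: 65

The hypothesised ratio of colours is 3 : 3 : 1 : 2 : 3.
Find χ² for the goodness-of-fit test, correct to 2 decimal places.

2.97

Ratio total = 12. Expected counts: 288×3/12 = 72, 288×3/12 = 72, 288×1/12 = 24, 288×2/12 = 48, 288×3/12 = 72.
black: (72 − 72)²/72 = 0/72 = 0.000
pink: (78 − 72)²/72 = 36/72 = 0.500
orange: (19 − 24)²/24 = 25/24 = 1.042
lime: (54 − 48)²/48 = 36/48 = 0.750
cyan: (65 − 72)²/72 = 49/72 = 0.681
Sum = 2.97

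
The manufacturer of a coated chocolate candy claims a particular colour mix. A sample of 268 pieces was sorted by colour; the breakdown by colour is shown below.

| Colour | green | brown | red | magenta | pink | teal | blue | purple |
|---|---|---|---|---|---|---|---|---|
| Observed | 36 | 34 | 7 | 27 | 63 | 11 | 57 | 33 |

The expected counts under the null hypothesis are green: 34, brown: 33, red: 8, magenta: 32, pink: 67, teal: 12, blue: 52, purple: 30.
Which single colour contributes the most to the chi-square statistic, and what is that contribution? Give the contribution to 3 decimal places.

green: (36 − 34)²/34 = 4/34 = 0.1176
brown: (34 − 33)²/33 = 1/33 = 0.0303
red: (7 − 8)²/8 = 1/8 = 0.1250
magenta: (27 − 32)²/32 = 25/32 = 0.7813
pink: (63 − 67)²/67 = 16/67 = 0.2388
teal: (11 − 12)²/12 = 1/12 = 0.0833
blue: (57 − 52)²/52 = 25/52 = 0.4808
purple: (33 − 30)²/30 = 9/30 = 0.3000
The largest term is for magenta: 0.781.

magenta, 0.781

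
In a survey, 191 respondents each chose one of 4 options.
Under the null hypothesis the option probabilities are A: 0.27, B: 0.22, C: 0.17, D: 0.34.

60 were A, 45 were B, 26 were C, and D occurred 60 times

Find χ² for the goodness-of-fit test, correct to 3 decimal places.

Expected counts E_i = n·p_i: 191×0.27 = 51.57, 191×0.22 = 42.02, 191×0.17 = 32.47, 191×0.34 = 64.94.
cat         O        E   (O−E)²/E
A          60    51.57     1.3780
B          45    42.02     0.2113
C          26    32.47     1.2892
D          60    64.94     0.3758
Sum = 3.254

3.254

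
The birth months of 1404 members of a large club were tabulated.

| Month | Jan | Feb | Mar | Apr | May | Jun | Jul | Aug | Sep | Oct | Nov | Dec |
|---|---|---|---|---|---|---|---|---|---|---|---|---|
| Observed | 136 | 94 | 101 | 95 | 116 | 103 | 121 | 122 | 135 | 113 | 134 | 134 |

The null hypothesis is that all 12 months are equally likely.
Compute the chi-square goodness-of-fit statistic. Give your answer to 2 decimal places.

Expected count for each of the 12 categories: 1404/12 = 117.
Jan: (136 − 117)²/117 = 361/117 = 3.085
Feb: (94 − 117)²/117 = 529/117 = 4.521
Mar: (101 − 117)²/117 = 256/117 = 2.188
Apr: (95 − 117)²/117 = 484/117 = 4.137
May: (116 − 117)²/117 = 1/117 = 0.009
Jun: (103 − 117)²/117 = 196/117 = 1.675
Jul: (121 − 117)²/117 = 16/117 = 0.137
Aug: (122 − 117)²/117 = 25/117 = 0.214
Sep: (135 − 117)²/117 = 324/117 = 2.769
Oct: (113 − 117)²/117 = 16/117 = 0.137
Nov: (134 − 117)²/117 = 289/117 = 2.470
Dec: (134 − 117)²/117 = 289/117 = 2.470
Sum = 23.81

23.81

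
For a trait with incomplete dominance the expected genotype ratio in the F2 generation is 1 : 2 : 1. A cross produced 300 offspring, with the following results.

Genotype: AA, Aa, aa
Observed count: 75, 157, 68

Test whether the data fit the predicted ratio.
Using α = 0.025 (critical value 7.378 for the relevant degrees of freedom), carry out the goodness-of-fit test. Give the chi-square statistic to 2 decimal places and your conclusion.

0.98; do not reject

Ratio total = 4. Expected counts: 300×1/4 = 75, 300×2/4 = 150, 300×1/4 = 75.
AA: (75 − 75)²/75 = 0/75 = 0.000
Aa: (157 − 150)²/150 = 49/150 = 0.327
aa: (68 − 75)²/75 = 49/75 = 0.653
Sum = 0.98
df = 2. Since 0.98 < 7.378, we do not reject H₀.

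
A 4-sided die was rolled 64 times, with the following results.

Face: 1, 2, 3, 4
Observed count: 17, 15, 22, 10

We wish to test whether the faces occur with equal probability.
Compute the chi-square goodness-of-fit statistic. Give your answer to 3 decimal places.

Under H₀ each category has probability 1/4, so each expected count is 64/4 = 16.
cat         O        E   (O−E)²/E
1          17       16     0.0625
2          15       16     0.0625
3          22       16     2.2500
4          10       16     2.2500
Sum = 4.625

4.625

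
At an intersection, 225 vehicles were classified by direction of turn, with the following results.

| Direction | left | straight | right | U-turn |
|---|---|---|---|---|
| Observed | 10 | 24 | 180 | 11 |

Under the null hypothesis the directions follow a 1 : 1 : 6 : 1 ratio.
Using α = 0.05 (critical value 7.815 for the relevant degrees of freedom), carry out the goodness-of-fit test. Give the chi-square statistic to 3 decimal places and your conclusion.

22.880; reject

Ratio total = 9. Expected counts: 225×1/9 = 25, 225×1/9 = 25, 225×6/9 = 150, 225×1/9 = 25.
χ² = (10−25)²/25 + (24−25)²/25 + (180−150)²/150 + (11−25)²/25
   = 9.0000 + 0.0400 + 6.0000 + 7.8400
Sum = 22.880
df = 3. Since 22.880 > 7.815, we reject H₀.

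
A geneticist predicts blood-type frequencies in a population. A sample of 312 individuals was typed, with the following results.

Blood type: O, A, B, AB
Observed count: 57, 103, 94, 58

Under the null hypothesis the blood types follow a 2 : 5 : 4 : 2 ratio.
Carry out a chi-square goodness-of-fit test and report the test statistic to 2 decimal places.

Ratio total = 13. Expected counts: 312×2/13 = 48, 312×5/13 = 120, 312×4/13 = 96, 312×2/13 = 48.
O: (57 − 48)²/48 = 81/48 = 1.688
A: (103 − 120)²/120 = 289/120 = 2.408
B: (94 − 96)²/96 = 4/96 = 0.042
AB: (58 − 48)²/48 = 100/48 = 2.083
Sum = 6.22

6.22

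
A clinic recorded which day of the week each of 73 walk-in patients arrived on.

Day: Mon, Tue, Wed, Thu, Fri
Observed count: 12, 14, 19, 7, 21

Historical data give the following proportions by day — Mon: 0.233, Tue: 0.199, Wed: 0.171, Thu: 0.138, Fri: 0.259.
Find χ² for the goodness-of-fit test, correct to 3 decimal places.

6.066

Expected counts E_i = n·p_i: 73×0.233 = 17.009, 73×0.199 = 14.527, 73×0.171 = 12.483, 73×0.138 = 10.074, 73×0.259 = 18.907.
cat         O        E   (O−E)²/E
Mon        12   17.009     1.4751
Tue        14   14.527     0.0191
Wed        19   12.483     3.4023
Thu         7   10.074     0.9380
Fri        21   18.907     0.2317
Sum = 6.066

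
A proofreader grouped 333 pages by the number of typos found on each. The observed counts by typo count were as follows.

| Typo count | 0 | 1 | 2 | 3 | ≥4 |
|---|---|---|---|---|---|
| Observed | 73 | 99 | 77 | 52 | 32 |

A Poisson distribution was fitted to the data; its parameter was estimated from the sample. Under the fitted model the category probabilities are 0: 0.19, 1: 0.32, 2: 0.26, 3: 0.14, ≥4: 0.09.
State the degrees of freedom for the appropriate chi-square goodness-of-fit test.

3

There are k = 5 categories and 1 parameter estimated from the data, so df = 5 − 1 − 1 = 3.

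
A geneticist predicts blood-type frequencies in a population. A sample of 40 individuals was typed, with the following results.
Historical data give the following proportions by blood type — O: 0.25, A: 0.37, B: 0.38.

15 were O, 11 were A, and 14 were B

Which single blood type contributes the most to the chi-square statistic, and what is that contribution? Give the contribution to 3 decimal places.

O, 2.500

Expected counts E_i = n·p_i: 40×0.25 = 10, 40×0.37 = 14.8, 40×0.38 = 15.2.
χ² = (15−10)²/10 + (11−14.8)²/14.8 + (14−15.2)²/15.2
   = 2.5000 + 0.9757 + 0.0947
The largest term is for O: 2.500.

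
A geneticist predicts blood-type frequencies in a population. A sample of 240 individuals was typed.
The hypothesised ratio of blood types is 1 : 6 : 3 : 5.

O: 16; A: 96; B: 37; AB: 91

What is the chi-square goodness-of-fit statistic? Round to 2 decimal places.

Ratio total = 15. Expected counts: 240×1/15 = 16, 240×6/15 = 96, 240×3/15 = 48, 240×5/15 = 80.
cat         O        E   (O−E)²/E
O          16       16      0.000
A          96       96      0.000
B          37       48      2.521
AB         91       80      1.513
Sum = 4.03

4.03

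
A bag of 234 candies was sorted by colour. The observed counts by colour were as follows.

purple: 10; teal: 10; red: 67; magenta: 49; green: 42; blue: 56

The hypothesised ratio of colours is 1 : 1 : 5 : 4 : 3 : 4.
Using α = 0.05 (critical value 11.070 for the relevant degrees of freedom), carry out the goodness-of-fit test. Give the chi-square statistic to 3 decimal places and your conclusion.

Ratio total = 18. Expected counts: 234×1/18 = 13, 234×1/18 = 13, 234×5/18 = 65, 234×4/18 = 52, 234×3/18 = 39, 234×4/18 = 52.
χ² = (10−13)²/13 + (10−13)²/13 + (67−65)²/65 + (49−52)²/52 + (42−39)²/39 + (56−52)²/52
   = 0.6923 + 0.6923 + 0.0615 + 0.1731 + 0.2308 + 0.3077
Sum = 2.158
df = 5. Since 2.158 < 11.070, we do not reject H₀.

2.158; do not reject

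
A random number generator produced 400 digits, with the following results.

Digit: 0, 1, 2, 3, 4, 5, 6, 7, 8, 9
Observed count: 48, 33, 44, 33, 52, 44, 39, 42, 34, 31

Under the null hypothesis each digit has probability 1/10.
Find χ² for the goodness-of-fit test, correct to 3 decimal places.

Under H₀ each category has probability 1/10, so each expected count is 400/10 = 40.
χ² = (48−40)²/40 + (33−40)²/40 + (44−40)²/40 + (33−40)²/40 + (52−40)²/40 + (44−40)²/40 + (39−40)²/40 + (42−40)²/40 + (34−40)²/40 + (31−40)²/40
   = 1.6000 + 1.2250 + 0.4000 + 1.2250 + 3.6000 + 0.4000 + 0.0250 + 0.1000 + 0.9000 + 2.0250
Sum = 11.500

11.500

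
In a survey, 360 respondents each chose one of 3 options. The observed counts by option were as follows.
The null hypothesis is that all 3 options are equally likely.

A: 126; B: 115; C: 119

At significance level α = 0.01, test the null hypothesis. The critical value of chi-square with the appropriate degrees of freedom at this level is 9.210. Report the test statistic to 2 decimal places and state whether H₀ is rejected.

0.52; do not reject

Under H₀ each category has probability 1/3, so each expected count is 360/3 = 120.
χ² = (126−120)²/120 + (115−120)²/120 + (119−120)²/120
   = 0.300 + 0.208 + 0.008
Sum = 0.52
df = 2. Since 0.52 < 9.210, we do not reject H₀.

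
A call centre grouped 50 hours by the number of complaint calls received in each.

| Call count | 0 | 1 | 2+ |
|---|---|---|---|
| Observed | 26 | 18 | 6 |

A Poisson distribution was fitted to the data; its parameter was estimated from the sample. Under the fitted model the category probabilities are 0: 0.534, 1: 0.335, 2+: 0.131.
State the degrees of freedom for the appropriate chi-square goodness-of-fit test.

There are k = 3 categories and 1 parameter estimated from the data, so df = 3 − 1 − 1 = 1.

1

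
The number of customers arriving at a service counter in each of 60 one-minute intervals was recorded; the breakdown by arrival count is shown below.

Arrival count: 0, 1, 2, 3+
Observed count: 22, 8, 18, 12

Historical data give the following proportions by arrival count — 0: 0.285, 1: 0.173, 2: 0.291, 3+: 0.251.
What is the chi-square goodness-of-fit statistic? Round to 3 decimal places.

2.588

Expected counts E_i = n·p_i: 60×0.285 = 17.1, 60×0.173 = 10.38, 60×0.291 = 17.46, 60×0.251 = 15.06.
χ² = (22−17.1)²/17.1 + (8−10.38)²/10.38 + (18−17.46)²/17.46 + (12−15.06)²/15.06
   = 1.4041 + 0.5457 + 0.0167 + 0.6218
Sum = 2.588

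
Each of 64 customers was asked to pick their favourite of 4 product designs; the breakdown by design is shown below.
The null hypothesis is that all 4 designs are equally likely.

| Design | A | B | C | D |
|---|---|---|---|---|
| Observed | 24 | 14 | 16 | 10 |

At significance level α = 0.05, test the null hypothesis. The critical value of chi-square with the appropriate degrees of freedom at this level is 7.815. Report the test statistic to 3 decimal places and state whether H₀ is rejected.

Under H₀ each category has probability 1/4, so each expected count is 64/4 = 16.
χ² = (24−16)²/16 + (14−16)²/16 + (16−16)²/16 + (10−16)²/16
   = 4.0000 + 0.2500 + 0.0000 + 2.2500
Sum = 6.500
df = 3. Since 6.500 < 7.815, we do not reject H₀.

6.500; do not reject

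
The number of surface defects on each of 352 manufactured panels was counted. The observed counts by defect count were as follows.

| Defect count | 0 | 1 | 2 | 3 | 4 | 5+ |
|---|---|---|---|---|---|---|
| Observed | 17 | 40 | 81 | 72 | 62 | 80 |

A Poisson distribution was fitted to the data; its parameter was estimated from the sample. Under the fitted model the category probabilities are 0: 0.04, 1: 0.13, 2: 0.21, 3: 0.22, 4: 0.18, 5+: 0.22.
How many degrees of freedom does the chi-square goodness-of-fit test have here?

4

There are k = 6 categories and 1 parameter estimated from the data, so df = 6 − 1 − 1 = 4.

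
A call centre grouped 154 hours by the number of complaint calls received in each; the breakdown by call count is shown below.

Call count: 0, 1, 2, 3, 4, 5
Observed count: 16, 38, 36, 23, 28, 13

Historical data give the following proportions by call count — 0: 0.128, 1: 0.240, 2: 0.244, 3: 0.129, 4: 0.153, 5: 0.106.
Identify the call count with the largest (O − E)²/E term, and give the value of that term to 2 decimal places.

Expected counts E_i = n·p_i: 154×0.128 = 19.712, 154×0.240 = 36.96, 154×0.244 = 37.576, 154×0.129 = 19.866, 154×0.153 = 23.562, 154×0.106 = 16.324.
cat         O        E   (O−E)²/E
0          16   19.712      0.699
1          38    36.96      0.029
2          36   37.576      0.066
3          23   19.866      0.494
4          28   23.562      0.836
5          13   16.324      0.677
The largest term is for 4: 0.84.

4, 0.84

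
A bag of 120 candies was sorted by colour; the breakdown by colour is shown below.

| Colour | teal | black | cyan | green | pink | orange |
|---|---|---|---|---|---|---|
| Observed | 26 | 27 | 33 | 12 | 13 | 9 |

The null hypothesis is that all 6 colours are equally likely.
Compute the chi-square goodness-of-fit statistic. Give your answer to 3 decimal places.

Expected count for each of the 6 categories: 120/6 = 20.
teal: (26 − 20)²/20 = 36/20 = 1.8000
black: (27 − 20)²/20 = 49/20 = 2.4500
cyan: (33 − 20)²/20 = 169/20 = 8.4500
green: (12 − 20)²/20 = 64/20 = 3.2000
pink: (13 − 20)²/20 = 49/20 = 2.4500
orange: (9 − 20)²/20 = 121/20 = 6.0500
Sum = 24.400

24.400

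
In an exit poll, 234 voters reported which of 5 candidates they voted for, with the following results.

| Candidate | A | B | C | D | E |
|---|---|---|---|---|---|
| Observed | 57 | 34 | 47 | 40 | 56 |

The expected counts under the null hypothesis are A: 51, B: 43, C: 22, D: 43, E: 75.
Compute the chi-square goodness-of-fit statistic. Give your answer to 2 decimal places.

A: (57 − 51)²/51 = 36/51 = 0.706
B: (34 − 43)²/43 = 81/43 = 1.884
C: (47 − 22)²/22 = 625/22 = 28.409
D: (40 − 43)²/43 = 9/43 = 0.209
E: (56 − 75)²/75 = 361/75 = 4.813
Sum = 36.02

36.02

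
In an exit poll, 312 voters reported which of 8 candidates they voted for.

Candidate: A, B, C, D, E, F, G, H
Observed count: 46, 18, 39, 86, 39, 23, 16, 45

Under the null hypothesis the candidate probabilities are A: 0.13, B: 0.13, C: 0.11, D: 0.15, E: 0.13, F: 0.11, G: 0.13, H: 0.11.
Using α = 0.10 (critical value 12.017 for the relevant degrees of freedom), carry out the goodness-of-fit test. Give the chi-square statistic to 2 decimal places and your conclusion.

68.74; reject

Expected counts E_i = n·p_i: 312×0.13 = 40.56, 312×0.13 = 40.56, 312×0.11 = 34.32, 312×0.15 = 46.8, 312×0.13 = 40.56, 312×0.11 = 34.32, 312×0.13 = 40.56, 312×0.11 = 34.32.
A: (46 − 40.56)²/40.56 = 29.5936/40.56 = 0.730
B: (18 − 40.56)²/40.56 = 508.9536/40.56 = 12.548
C: (39 − 34.32)²/34.32 = 21.9024/34.32 = 0.638
D: (86 − 46.8)²/46.8 = 1536.64/46.8 = 32.834
E: (39 − 40.56)²/40.56 = 2.4336/40.56 = 0.060
F: (23 − 34.32)²/34.32 = 128.1424/34.32 = 3.734
G: (16 − 40.56)²/40.56 = 603.1936/40.56 = 14.872
H: (45 − 34.32)²/34.32 = 114.0624/34.32 = 3.323
Sum = 68.74
df = 7. Since 68.74 > 12.017, we reject H₀.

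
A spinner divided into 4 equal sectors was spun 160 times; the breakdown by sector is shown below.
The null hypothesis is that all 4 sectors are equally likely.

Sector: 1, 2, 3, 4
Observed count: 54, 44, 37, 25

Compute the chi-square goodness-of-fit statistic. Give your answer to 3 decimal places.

11.150

Expected count for each of the 4 categories: 160/4 = 40.
cat         O        E   (O−E)²/E
1          54       40     4.9000
2          44       40     0.4000
3          37       40     0.2250
4          25       40     5.6250
Sum = 11.150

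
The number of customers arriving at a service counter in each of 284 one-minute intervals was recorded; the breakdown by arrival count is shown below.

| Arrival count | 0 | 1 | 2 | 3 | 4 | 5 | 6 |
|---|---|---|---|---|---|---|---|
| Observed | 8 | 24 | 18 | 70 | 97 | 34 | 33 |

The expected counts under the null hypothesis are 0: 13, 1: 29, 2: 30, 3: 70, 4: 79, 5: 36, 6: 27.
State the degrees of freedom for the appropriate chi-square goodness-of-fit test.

6

There are k = 7 categories and no parameters were estimated from the data, so df = 7 − 1 = 6.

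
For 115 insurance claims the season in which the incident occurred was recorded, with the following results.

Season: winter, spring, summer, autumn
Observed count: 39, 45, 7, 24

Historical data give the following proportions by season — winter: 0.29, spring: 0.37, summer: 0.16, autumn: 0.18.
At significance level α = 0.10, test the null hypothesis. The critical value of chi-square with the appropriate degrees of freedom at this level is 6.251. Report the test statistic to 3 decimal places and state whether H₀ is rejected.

Expected counts E_i = n·p_i: 115×0.29 = 33.35, 115×0.37 = 42.55, 115×0.16 = 18.4, 115×0.18 = 20.7.
χ² = (39−33.35)²/33.35 + (45−42.55)²/42.55 + (7−18.4)²/18.4 + (24−20.7)²/20.7
   = 0.9572 + 0.1411 + 7.0630 + 0.5261
Sum = 8.687
df = 3. Since 8.687 > 6.251, we reject H₀.

8.687; reject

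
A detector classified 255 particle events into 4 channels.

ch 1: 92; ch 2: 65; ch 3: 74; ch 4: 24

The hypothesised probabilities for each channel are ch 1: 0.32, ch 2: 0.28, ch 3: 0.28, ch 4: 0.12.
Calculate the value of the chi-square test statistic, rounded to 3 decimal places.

Expected counts E_i = n·p_i: 255×0.32 = 81.6, 255×0.28 = 71.4, 255×0.28 = 71.4, 255×0.12 = 30.6.
cat         O        E   (O−E)²/E
ch 1       92     81.6     1.3255
ch 2       65     71.4     0.5737
ch 3       74     71.4     0.0947
ch 4       24     30.6     1.4235
Sum = 3.417

3.417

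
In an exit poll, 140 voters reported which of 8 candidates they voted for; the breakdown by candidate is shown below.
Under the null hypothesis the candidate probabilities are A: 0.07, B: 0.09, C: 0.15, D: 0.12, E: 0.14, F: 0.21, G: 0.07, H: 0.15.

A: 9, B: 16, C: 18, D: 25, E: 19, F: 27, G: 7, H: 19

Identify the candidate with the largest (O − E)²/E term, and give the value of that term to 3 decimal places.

D, 4.002

Expected counts E_i = n·p_i: 140×0.07 = 9.8, 140×0.09 = 12.6, 140×0.15 = 21, 140×0.12 = 16.8, 140×0.14 = 19.6, 140×0.21 = 29.4, 140×0.07 = 9.8, 140×0.15 = 21.
χ² = (9−9.8)²/9.8 + (16−12.6)²/12.6 + (18−21)²/21 + (25−16.8)²/16.8 + (19−19.6)²/19.6 + (27−29.4)²/29.4 + (7−9.8)²/9.8 + (19−21)²/21
   = 0.0653 + 0.9175 + 0.4286 + 4.0024 + 0.0184 + 0.1959 + 0.8000 + 0.1905
The largest term is for D: 4.002.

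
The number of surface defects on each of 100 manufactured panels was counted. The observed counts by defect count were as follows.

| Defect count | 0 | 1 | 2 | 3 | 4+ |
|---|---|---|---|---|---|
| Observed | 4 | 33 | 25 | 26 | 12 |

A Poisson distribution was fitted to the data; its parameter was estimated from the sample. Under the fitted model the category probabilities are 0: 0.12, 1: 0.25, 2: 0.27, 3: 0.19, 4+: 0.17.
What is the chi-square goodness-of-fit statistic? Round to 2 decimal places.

Expected counts E_i = n·p_i: 100×0.12 = 12, 100×0.25 = 25, 100×0.27 = 27, 100×0.19 = 19, 100×0.17 = 17.
χ² = (4−12)²/12 + (33−25)²/25 + (25−27)²/27 + (26−19)²/19 + (12−17)²/17
   = 5.333 + 2.560 + 0.148 + 2.579 + 1.471
Sum = 12.09

12.09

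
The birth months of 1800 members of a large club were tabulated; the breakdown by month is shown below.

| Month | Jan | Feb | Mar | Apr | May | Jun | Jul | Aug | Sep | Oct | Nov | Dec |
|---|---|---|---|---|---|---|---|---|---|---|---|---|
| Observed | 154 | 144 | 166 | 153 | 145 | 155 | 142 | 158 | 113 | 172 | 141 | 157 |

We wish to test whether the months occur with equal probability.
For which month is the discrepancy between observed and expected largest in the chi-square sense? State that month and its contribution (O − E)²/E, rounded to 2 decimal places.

Sep, 9.13

Expected count for each of the 12 categories: 1800/12 = 150.
Jan: (154 − 150)²/150 = 16/150 = 0.107
Feb: (144 − 150)²/150 = 36/150 = 0.240
Mar: (166 − 150)²/150 = 256/150 = 1.707
Apr: (153 − 150)²/150 = 9/150 = 0.060
May: (145 − 150)²/150 = 25/150 = 0.167
Jun: (155 − 150)²/150 = 25/150 = 0.167
Jul: (142 − 150)²/150 = 64/150 = 0.427
Aug: (158 − 150)²/150 = 64/150 = 0.427
Sep: (113 − 150)²/150 = 1369/150 = 9.127
Oct: (172 − 150)²/150 = 484/150 = 3.227
Nov: (141 − 150)²/150 = 81/150 = 0.540
Dec: (157 − 150)²/150 = 49/150 = 0.327
The largest term is for Sep: 9.13.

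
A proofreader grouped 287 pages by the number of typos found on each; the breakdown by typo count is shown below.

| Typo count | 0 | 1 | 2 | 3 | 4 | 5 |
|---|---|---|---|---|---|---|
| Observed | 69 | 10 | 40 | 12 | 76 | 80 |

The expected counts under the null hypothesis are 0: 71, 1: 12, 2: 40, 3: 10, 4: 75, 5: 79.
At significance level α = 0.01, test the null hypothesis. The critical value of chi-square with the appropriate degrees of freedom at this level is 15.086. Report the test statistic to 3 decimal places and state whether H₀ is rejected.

χ² = (69−71)²/71 + (10−12)²/12 + (40−40)²/40 + (12−10)²/10 + (76−75)²/75 + (80−79)²/79
   = 0.0563 + 0.3333 + 0.0000 + 0.4000 + 0.0133 + 0.0127
Sum = 0.816
df = 5. Since 0.816 < 15.086, we do not reject H₀.

0.816; do not reject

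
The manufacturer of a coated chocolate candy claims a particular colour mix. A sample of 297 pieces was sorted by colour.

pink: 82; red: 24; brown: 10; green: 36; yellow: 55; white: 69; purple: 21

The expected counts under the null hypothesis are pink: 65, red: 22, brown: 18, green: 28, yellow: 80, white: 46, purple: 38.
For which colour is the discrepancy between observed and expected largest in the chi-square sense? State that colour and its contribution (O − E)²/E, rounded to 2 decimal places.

pink: (82 − 65)²/65 = 289/65 = 4.446
red: (24 − 22)²/22 = 4/22 = 0.182
brown: (10 − 18)²/18 = 64/18 = 3.556
green: (36 − 28)²/28 = 64/28 = 2.286
yellow: (55 − 80)²/80 = 625/80 = 7.813
white: (69 − 46)²/46 = 529/46 = 11.500
purple: (21 − 38)²/38 = 289/38 = 7.605
The largest term is for white: 11.50.

white, 11.50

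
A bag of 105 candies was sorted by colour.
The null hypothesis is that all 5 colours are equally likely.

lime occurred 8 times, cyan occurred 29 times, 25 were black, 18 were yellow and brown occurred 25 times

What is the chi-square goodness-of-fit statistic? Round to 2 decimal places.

13.05

Expected count for each of the 5 categories: 105/5 = 21.
lime: (8 − 21)²/21 = 169/21 = 8.048
cyan: (29 − 21)²/21 = 64/21 = 3.048
black: (25 − 21)²/21 = 16/21 = 0.762
yellow: (18 − 21)²/21 = 9/21 = 0.429
brown: (25 − 21)²/21 = 16/21 = 0.762
Sum = 13.05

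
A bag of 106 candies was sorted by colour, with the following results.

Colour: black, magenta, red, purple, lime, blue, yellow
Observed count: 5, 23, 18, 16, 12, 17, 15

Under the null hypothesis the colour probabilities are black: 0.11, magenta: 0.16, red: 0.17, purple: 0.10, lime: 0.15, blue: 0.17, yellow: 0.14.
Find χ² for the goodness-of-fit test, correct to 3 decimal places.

9.722

Expected counts E_i = n·p_i: 106×0.11 = 11.66, 106×0.16 = 16.96, 106×0.17 = 18.02, 106×0.10 = 10.6, 106×0.15 = 15.9, 106×0.17 = 18.02, 106×0.14 = 14.84.
cat          O        E   (O−E)²/E
black        5    11.66     3.8041
magenta     23    16.96     2.1510
red         18    18.02     0.0000
purple      16     10.6     2.7509
lime        12     15.9     0.9566
blue        17    18.02     0.0577
yellow      15    14.84     0.0017
Sum = 9.722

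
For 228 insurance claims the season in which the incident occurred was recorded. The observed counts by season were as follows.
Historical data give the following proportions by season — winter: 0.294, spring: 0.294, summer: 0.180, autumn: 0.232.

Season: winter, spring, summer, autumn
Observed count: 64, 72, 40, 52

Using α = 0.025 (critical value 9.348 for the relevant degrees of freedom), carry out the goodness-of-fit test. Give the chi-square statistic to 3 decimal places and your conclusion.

0.547; do not reject

Expected counts E_i = n·p_i: 228×0.294 = 67.032, 228×0.294 = 67.032, 228×0.180 = 41.04, 228×0.232 = 52.896.
winter: (64 − 67.032)²/67.032 = 9.193024/67.032 = 0.1371
spring: (72 − 67.032)²/67.032 = 24.681024/67.032 = 0.3682
summer: (40 − 41.04)²/41.04 = 1.0816/41.04 = 0.0264
autumn: (52 − 52.896)²/52.896 = 0.802816/52.896 = 0.0152
Sum = 0.547
df = 3. Since 0.547 < 9.348, we do not reject H₀.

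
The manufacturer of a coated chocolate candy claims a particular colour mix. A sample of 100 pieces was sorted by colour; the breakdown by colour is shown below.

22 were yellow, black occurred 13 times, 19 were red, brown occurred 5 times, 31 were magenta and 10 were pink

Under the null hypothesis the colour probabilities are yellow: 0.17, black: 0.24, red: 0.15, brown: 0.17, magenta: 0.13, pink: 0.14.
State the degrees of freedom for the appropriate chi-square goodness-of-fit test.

There are k = 6 categories and no parameters were estimated from the data, so df = 6 − 1 = 5.

5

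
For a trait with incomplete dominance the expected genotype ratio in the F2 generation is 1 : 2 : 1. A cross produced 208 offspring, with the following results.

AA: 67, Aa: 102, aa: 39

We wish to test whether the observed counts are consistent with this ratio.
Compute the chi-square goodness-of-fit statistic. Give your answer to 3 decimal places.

7.615

Ratio total = 4. Expected counts: 208×1/4 = 52, 208×2/4 = 104, 208×1/4 = 52.
AA: (67 − 52)²/52 = 225/52 = 4.3269
Aa: (102 − 104)²/104 = 4/104 = 0.0385
aa: (39 − 52)²/52 = 169/52 = 3.2500
Sum = 7.615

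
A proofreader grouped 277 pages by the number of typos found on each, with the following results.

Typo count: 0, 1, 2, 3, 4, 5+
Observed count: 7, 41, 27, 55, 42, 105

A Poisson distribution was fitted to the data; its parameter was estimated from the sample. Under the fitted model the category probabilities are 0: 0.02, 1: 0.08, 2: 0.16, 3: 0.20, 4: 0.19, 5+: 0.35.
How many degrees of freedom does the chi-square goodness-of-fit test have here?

There are k = 6 categories and 1 parameter estimated from the data, so df = 6 − 1 − 1 = 4.

4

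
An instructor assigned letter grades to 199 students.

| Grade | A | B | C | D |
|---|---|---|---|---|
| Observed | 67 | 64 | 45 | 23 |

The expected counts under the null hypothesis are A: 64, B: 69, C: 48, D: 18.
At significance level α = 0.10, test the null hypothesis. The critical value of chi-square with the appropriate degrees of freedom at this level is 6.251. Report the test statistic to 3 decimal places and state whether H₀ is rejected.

χ² = (67−64)²/64 + (64−69)²/69 + (45−48)²/48 + (23−18)²/18
   = 0.1406 + 0.3623 + 0.1875 + 1.3889
Sum = 2.079
df = 3. Since 2.079 < 6.251, we do not reject H₀.

2.079; do not reject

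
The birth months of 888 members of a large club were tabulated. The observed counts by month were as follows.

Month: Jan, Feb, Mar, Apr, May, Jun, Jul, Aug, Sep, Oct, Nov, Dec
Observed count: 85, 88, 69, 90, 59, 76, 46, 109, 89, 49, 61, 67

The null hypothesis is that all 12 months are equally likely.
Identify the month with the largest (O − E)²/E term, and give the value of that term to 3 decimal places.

Expected count for each of the 12 categories: 888/12 = 74.
Jan: (85 − 74)²/74 = 121/74 = 1.6351
Feb: (88 − 74)²/74 = 196/74 = 2.6486
Mar: (69 − 74)²/74 = 25/74 = 0.3378
Apr: (90 − 74)²/74 = 256/74 = 3.4595
May: (59 − 74)²/74 = 225/74 = 3.0405
Jun: (76 − 74)²/74 = 4/74 = 0.0541
Jul: (46 − 74)²/74 = 784/74 = 10.5946
Aug: (109 − 74)²/74 = 1225/74 = 16.5541
Sep: (89 − 74)²/74 = 225/74 = 3.0405
Oct: (49 − 74)²/74 = 625/74 = 8.4459
Nov: (61 − 74)²/74 = 169/74 = 2.2838
Dec: (67 − 74)²/74 = 49/74 = 0.6622
The largest term is for Aug: 16.554.

Aug, 16.554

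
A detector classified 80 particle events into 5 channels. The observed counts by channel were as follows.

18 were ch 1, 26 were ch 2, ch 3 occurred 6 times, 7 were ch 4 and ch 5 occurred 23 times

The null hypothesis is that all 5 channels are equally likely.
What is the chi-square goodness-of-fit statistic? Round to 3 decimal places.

Expected count for each of the 5 categories: 80/5 = 16.
ch 1: (18 − 16)²/16 = 4/16 = 0.2500
ch 2: (26 − 16)²/16 = 100/16 = 6.2500
ch 3: (6 − 16)²/16 = 100/16 = 6.2500
ch 4: (7 − 16)²/16 = 81/16 = 5.0625
ch 5: (23 − 16)²/16 = 49/16 = 3.0625
Sum = 20.875

20.875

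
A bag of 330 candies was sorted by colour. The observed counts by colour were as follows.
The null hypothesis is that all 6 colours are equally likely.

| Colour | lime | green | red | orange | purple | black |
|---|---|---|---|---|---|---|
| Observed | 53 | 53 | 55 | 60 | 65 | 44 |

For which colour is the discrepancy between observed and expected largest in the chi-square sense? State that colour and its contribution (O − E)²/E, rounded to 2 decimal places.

Expected count for each of the 6 categories: 330/6 = 55.
lime: (53 − 55)²/55 = 4/55 = 0.073
green: (53 − 55)²/55 = 4/55 = 0.073
red: (55 − 55)²/55 = 0/55 = 0.000
orange: (60 − 55)²/55 = 25/55 = 0.455
purple: (65 − 55)²/55 = 100/55 = 1.818
black: (44 − 55)²/55 = 121/55 = 2.200
The largest term is for black: 2.20.

black, 2.20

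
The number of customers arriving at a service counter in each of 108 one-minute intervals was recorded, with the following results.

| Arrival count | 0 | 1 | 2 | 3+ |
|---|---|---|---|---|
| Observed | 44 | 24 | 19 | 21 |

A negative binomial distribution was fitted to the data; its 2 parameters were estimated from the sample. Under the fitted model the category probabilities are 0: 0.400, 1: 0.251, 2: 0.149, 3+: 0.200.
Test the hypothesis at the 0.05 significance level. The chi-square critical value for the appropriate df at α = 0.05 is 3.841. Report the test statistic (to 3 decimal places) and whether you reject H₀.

0.913; do not reject

Expected counts E_i = n·p_i: 108×0.400 = 43.2, 108×0.251 = 27.108, 108×0.149 = 16.092, 108×0.200 = 21.6.
0: (44 − 43.2)²/43.2 = 0.64/43.2 = 0.0148
1: (24 − 27.108)²/27.108 = 9.659664/27.108 = 0.3563
2: (19 − 16.092)²/16.092 = 8.456464/16.092 = 0.5255
3+: (21 − 21.6)²/21.6 = 0.36/21.6 = 0.0167
Sum = 0.913
df = 1. Since 0.913 < 3.841, we do not reject H₀.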